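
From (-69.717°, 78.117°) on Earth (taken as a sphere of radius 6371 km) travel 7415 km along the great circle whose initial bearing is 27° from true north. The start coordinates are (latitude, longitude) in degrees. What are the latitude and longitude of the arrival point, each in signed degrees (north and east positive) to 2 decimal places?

Angular distance δ = d/R = 7415/6371 = 1.16387 rad; initial bearing θ = 0.4712 rad.
sin φ₂ = sin φ₁ cos δ + cos φ₁ sin δ cos θ = (-0.9380)(0.3958) + (0.3467)(0.9183)(0.8910) = -0.0876, so φ₂ = -5.03°.
Δλ = atan2(sin θ sin δ cos φ₁, cos δ − sin φ₁ sin φ₂) = atan2(0.1445, 0.3136) = 24.742°.
λ₂ = 78.117° + 24.742° = 102.86°.

-5.03°, 102.86°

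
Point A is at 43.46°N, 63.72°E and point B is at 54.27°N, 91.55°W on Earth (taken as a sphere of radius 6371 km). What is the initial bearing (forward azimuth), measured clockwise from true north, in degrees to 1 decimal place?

With φ₁ = 0.7585, φ₂ = 0.9472, Δλ = -2.7100 rad, the forward-azimuth formula gives
θ = atan2( sin Δλ cos φ₂ , cos φ₁ sin φ₂ − sin φ₁ cos φ₂ cos Δλ ) = atan2(-0.2443, 0.9541) = -14.36°.
Adding 360° brings this into [0°, 360°): 345.6°.

345.6°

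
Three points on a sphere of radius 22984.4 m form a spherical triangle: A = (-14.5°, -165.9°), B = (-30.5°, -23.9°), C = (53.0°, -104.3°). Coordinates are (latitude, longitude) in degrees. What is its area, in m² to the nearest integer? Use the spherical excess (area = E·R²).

1365677684 m²

Side lengths (central angles): a = 1.8953, b = 1.4936, c = 2.1297 rad; semiperimeter s = 2.7593.
By l'Huilier's theorem, tan(E/4) = √[tan(s/2) tan((s−a)/2) tan((s−b)/2) tan((s−c)/2)], giving spherical excess E = 2.5851 rad.
Area = E·R² = 2.5851 × (22984.4)² ≈ 1365677684 m².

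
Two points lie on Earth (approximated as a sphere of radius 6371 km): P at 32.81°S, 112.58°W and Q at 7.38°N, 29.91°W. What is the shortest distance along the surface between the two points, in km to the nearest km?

9773 km

Let φ₁ = -0.5726 rad, φ₂ = 0.1288 rad, and Δλ = 1.4429 rad.
cos c = sin φ₁ sin φ₂ + cos φ₁ cos φ₂ cos Δλ = (-0.5419)(0.1284) + (0.8405)(0.9917)(0.1276) = 0.03674,
so c = arccos(0.03674) = 1.53405 rad.
Distance = R·c = 6371 × 1.5340 ≈ 9773 km.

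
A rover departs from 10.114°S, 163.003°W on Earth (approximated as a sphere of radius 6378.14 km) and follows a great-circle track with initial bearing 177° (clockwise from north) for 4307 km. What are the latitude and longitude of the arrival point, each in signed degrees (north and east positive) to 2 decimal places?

Angular distance δ = d/R = 4307/6378.14 = 0.67528 rad; initial bearing θ = 3.0892 rad.
sin φ₂ = sin φ₁ cos δ + cos φ₁ sin δ cos θ = (-0.1756)(0.7805) + (0.9845)(0.6251)(-0.9986) = -0.7516, so φ₂ = -48.73°.
Δλ = atan2(sin θ sin δ cos φ₁, cos δ − sin φ₁ sin φ₂) = atan2(0.0322, 0.6485) = 2.843°.
λ₂ = -163.003° + 2.843° = -160.16°.

-48.73°, -160.16°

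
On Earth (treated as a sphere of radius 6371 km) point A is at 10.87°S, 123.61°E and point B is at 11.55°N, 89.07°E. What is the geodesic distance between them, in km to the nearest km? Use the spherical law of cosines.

4558 km

Let φ₁ = -0.1897 rad, φ₂ = 0.2016 rad, and Δλ = -0.6028 rad.
cos c = sin φ₁ sin φ₂ + cos φ₁ cos φ₂ cos Δλ = (-0.1886)(0.2002) + (0.9821)(0.9798)(0.8237) = 0.75481,
so c = arccos(0.75481) = 0.71543 rad.
Distance = R·c = 6371 × 0.7154 ≈ 4558 km.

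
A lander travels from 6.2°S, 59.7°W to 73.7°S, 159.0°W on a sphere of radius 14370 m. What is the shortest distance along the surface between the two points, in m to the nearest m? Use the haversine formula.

21730 m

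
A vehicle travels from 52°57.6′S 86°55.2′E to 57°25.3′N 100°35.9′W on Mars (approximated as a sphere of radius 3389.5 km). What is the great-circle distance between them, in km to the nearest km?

In radians: φ₁ = -0.9243, φ₂ = 1.0022, Δλ = 172.482° = 3.0104 rad.
Haversine: a = sin²(Δφ/2) + cos φ₁ cos φ₂ sin²(Δλ/2) = 0.6741 + (0.6024)(0.5385)(0.9957) = 0.99709.
Central angle c = 2·arcsin(√a) = 3.03366 rad.
Distance = R·c = 3389.5 × 3.0337 ≈ 10283 km.

10283 km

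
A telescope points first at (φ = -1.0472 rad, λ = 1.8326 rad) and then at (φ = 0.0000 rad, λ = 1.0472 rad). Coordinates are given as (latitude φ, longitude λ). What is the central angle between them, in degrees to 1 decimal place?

69.3°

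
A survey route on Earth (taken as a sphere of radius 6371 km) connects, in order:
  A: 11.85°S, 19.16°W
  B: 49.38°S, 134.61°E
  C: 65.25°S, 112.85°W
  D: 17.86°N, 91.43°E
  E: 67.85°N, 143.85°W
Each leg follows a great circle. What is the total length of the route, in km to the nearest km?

Leg A→B: central angle 1.9995 rad, distance 12738.8 km.
Leg B→C: central angle 0.9461 rad, distance 6027.7 km.
Leg C→D: central angle 2.2676 rad, distance 14446.8 km.
Leg D→E: central angle 1.4910 rad, distance 9499.5 km.
Total: 12738.8 + 6027.7 + 14446.8 + 9499.5 ≈ 42713 km.

42713 km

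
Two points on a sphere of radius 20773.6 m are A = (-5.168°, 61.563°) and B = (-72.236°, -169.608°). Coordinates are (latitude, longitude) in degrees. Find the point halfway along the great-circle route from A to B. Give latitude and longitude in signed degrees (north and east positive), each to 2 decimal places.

Central angle δ = 1.6757 rad. Interpolating on the sphere with fraction f = 0.5:
P = [sin((1−f)δ)·A + sin(fδ)·B] / sin δ = 0.7473·A + 0.7473·B in Cartesian coordinates,
giving P = (0.1302, 0.6134, -0.7790), i.e. latitude -51.17°, longitude 78.02°.

-51.17°, 78.02°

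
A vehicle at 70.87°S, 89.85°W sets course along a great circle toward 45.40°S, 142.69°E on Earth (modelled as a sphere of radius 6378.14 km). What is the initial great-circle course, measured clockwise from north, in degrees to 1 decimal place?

With φ₁ = -1.2369, φ₂ = -0.7924, Δλ = -2.2246 rad, the forward-azimuth formula gives
θ = atan2( sin Δλ cos φ₂ , cos φ₁ sin φ₂ − sin φ₁ cos φ₂ cos Δλ ) = atan2(-0.5574, -0.6368) = -138.81°.
Adding 360° brings this into [0°, 360°): 221.2°.

221.2°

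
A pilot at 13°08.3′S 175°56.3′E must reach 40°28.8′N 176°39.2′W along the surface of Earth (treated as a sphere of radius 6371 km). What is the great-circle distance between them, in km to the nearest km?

With latitudes φ₁ = -13.138°, φ₂ = 40.480° and longitude difference Δλ = 7.408°:
cos c = sin φ₁ sin φ₂ + cos φ₁ cos φ₂ cos Δλ = (-0.2273)(0.6492) + (0.9738)(0.7606)(0.9917) = 0.58698,
so c = arccos(0.58698) = 0.94348 rad.
Distance = R·c = 6371 × 0.9435 ≈ 6011 km.

6011 km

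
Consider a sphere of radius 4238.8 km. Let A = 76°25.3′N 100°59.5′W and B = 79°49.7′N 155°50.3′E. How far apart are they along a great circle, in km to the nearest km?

1382 km

With latitudes φ₁ = 76.422°, φ₂ = 79.828° and longitude difference Δλ = -103.170°:
Haversine: a = sin²(Δφ/2) + cos φ₁ cos φ₂ sin²(Δλ/2) = 0.0009 + (0.2348)(0.1766)(0.6139) = 0.02634.
Central angle c = 2·arcsin(√a) = 0.32602 rad.
Distance = R·c = 4238.8 × 0.3260 ≈ 1382 km.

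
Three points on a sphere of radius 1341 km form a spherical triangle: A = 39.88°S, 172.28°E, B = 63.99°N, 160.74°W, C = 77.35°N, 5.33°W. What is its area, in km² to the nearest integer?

640982 km²

Side lengths (central angles): a = 0.6607, b = 2.4874, c = 1.8508 rad; semiperimeter s = 2.4994.
By l'Huilier's theorem, tan(E/4) = √[tan(s/2) tan((s−a)/2) tan((s−b)/2) tan((s−c)/2)], giving spherical excess E = 0.3564 rad.
Area = E·R² = 0.3564 × (1341)² ≈ 640982 km².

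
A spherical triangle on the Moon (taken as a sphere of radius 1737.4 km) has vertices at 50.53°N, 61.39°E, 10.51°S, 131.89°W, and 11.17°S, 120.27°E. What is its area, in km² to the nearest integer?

Side lengths (central angles): a = 1.8340, b = 1.3972, c = 2.4175 rad; semiperimeter s = 2.8243.
By l'Huilier's theorem, tan(E/4) = √[tan(s/2) tan((s−a)/2) tan((s−b)/2) tan((s−c)/2)], giving spherical excess E = 2.6408 rad.
Area = E·R² = 2.6408 × (1737.4)² ≈ 7971528 km².

7971528 km²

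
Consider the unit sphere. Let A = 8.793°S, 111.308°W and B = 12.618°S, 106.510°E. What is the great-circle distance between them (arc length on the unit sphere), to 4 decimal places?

With latitudes φ₁ = -8.793°, φ₂ = -12.618° and longitude difference Δλ = -142.182°:
cos c = sin φ₁ sin φ₂ + cos φ₁ cos φ₂ cos Δλ = (-0.1529)(-0.2184) + (0.9882)(0.9758)(-0.7900) = -0.72843,
so c = arccos(-0.72843) = 2.38682 rad.
On the unit sphere the arc length equals the central angle: 2.3868.

2.3868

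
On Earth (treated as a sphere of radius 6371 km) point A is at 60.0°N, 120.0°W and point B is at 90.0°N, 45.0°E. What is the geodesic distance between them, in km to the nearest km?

3336 km

With latitudes φ₁ = 60.000°, φ₂ = 90.000° and longitude difference Δλ = 165.000°:
cos c = sin φ₁ sin φ₂ + cos φ₁ cos φ₂ cos Δλ = (0.8660)(1.0000) + (0.5000)(0.0000)(-0.9659) = 0.86603,
so c = arccos(0.86603) = 0.52360 rad.
Distance = R·c = 6371 × 0.5236 ≈ 3336 km.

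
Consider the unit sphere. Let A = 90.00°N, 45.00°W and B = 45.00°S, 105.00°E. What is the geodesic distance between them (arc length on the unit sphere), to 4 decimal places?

2.3562

Let φ₁ = 1.5708 rad, φ₂ = -0.7854 rad, and Δλ = 2.6180 rad.
Haversine: a = sin²(Δφ/2) + cos φ₁ cos φ₂ sin²(Δλ/2) = 0.8536 + (0.0000)(0.7071)(0.9330) = 0.85355.
Central angle c = 2·arcsin(√a) = 2.35619 rad.
On the unit sphere the arc length equals the central angle: 2.3562.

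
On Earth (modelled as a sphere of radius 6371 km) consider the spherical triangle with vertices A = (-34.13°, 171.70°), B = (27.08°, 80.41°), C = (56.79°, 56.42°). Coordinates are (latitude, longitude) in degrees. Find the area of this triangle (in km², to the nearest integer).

Side lengths (central angles): a = 0.5981, b = 2.2957, c = 1.8463 rad; semiperimeter s = 2.3700.
By l'Huilier's theorem, tan(E/4) = √[tan(s/2) tan((s−a)/2) tan((s−b)/2) tan((s−c)/2)], giving spherical excess E = 0.6866 rad.
Area = E·R² = 0.6866 × (6371)² ≈ 27868153 km².

27868153 km²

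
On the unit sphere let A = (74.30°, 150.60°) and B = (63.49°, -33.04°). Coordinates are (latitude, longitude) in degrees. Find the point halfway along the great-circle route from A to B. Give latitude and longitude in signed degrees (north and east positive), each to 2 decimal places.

84.55°, -38.61°

The central angle between A and B is δ = 0.7363 rad.
With f = 0.5, the slerp weights are sin((1−f)δ)/sin δ = 0.5359 and sin(fδ)/sin δ = 0.5359.
Weighted sum of the unit vectors: (0.5359)·(-0.2358,0.1328,0.9627) + (0.5359)·(0.3742,-0.2434,0.8949) = (0.0742, -0.0592, 0.9955).
Converting back: φ = atan2(z, √(x²+y²)) = 84.55°, λ = atan2(y, x) = -38.61°.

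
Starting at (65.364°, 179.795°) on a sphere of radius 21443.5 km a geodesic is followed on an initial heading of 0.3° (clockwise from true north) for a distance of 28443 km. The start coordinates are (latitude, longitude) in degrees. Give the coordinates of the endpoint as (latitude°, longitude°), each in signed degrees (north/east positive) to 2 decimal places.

38.64°, -0.58°

Angular distance δ = d/R = 28443/21443.5 = 1.32642 rad; initial bearing θ = 0.0052 rad.
sin φ₂ = sin φ₁ cos δ + cos φ₁ sin δ cos θ = (0.9090)(0.2420) + (0.4169)(0.9703)(1.0000) = 0.6244, so φ₂ = 38.64°.
Δλ = atan2(sin θ sin δ cos φ₁, cos δ − sin φ₁ sin φ₂) = atan2(0.0021, -0.3256) = 179.627°.
λ₂ = 179.795° + 179.627° = 359.42° → -0.58° after wrapping to (−180°, 180°].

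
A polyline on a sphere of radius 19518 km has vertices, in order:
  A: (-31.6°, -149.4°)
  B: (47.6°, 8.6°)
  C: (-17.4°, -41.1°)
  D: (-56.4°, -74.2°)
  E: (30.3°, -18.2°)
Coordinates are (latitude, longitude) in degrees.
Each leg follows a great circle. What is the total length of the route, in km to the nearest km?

129666 km

Leg A→B: central angle 2.7375 rad, distance 53429.6 km.
Leg B→C: central angle 1.3742 rad, distance 26821.4 km.
Leg C→D: central angle 0.8073 rad, distance 15756.9 km.
Leg D→E: central angle 1.7245 rad, distance 33657.9 km.
Total: 53429.6 + 26821.4 + 15756.9 + 33657.9 ≈ 129666 km.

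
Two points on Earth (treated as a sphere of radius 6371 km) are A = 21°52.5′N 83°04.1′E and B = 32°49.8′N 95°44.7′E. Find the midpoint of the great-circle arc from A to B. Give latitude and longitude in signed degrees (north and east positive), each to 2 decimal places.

Central angle δ = 0.2737 rad. Interpolating on the sphere with fraction f = 0.5:
P = [sin((1−f)δ)·A + sin(fδ)·B] / sin δ = 0.5047·A + 0.5047·B in Cartesian coordinates,
giving P = (0.0141, 0.8869, 0.4617), i.e. latitude 27.50°, longitude 89.09°.

27.50°, 89.09°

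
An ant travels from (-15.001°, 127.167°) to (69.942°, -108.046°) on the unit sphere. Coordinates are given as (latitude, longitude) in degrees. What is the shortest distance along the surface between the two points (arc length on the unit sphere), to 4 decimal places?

2.0177

In radians: φ₁ = -0.2618, φ₂ = 1.2207, Δλ = 124.787° = 2.1779 rad.
Haversine: a = sin²(Δφ/2) + cos φ₁ cos φ₂ sin²(Δλ/2) = 0.4559 + (0.9659)(0.3430)(0.7853) = 0.71607.
Central angle c = 2·arcsin(√a) = 2.01766 rad.
On the unit sphere the arc length equals the central angle: 2.0177.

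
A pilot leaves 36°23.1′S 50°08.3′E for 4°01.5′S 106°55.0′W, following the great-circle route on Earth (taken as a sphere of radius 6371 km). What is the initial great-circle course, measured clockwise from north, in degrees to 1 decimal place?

212.9°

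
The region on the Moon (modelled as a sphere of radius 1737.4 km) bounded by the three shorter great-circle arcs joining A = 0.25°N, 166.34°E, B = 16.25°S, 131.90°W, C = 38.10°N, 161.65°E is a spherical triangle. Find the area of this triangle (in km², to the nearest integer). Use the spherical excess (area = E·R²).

1257708 km²

Side lengths (central angles): a = 1.4412, b = 0.6649, c = 1.1006 rad; semiperimeter s = 1.6034.
By l'Huilier's theorem, tan(E/4) = √[tan(s/2) tan((s−a)/2) tan((s−b)/2) tan((s−c)/2)], giving spherical excess E = 0.4167 rad.
Area = E·R² = 0.4167 × (1737.4)² ≈ 1257708 km².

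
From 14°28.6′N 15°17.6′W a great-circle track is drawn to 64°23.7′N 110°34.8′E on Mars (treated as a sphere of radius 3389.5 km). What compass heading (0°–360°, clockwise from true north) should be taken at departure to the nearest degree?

With φ₁ = 0.2527, φ₂ = 1.1239, Δλ = 2.1969 rad, the forward-azimuth formula gives
θ = atan2( sin Δλ cos φ₂ , cos φ₁ sin φ₂ − sin φ₁ cos φ₂ cos Δλ ) = atan2(0.3502, 0.9365) = 20.50°.
So the initial bearing is 21°.

21°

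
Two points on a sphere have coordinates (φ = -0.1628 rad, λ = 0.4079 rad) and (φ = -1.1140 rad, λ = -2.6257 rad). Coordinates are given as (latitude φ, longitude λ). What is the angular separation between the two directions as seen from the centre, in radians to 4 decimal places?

With latitudes φ₁ = -9.328°, φ₂ = -63.827° and longitude difference Δλ = -173.812°:
Haversine: a = sin²(Δφ/2) + cos φ₁ cos φ₂ sin²(Δλ/2) = 0.2096 + (0.9868)(0.4411)(0.9971) = 0.64362.
Central angle c = 2·arcsin(√a) = 1.86214 rad.
So the angular separation is 1.8621 rad.

1.8621 rad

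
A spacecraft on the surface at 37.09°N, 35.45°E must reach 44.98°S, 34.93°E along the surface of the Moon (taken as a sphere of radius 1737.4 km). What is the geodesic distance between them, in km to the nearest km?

With latitudes φ₁ = 37.090°, φ₂ = -44.980° and longitude difference Δλ = -0.520°:
Haversine: a = sin²(Δφ/2) + cos φ₁ cos φ₂ sin²(Δλ/2) = 0.4310 + (0.7977)(0.7074)(0.0000) = 0.43103.
Central angle c = 2·arcsin(√a) = 1.43242 rad.
Distance = R·c = 1737.4 × 1.4324 ≈ 2489 km.

2489 km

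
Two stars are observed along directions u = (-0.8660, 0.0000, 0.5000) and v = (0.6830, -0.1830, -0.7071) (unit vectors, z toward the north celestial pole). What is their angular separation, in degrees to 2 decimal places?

160.92°

u·v = -0.9450; |u| = 1.0000, |v| = 1.0000.
cos θ = (u·v)/(|u||v|) = -0.9451, so θ = 160.92°.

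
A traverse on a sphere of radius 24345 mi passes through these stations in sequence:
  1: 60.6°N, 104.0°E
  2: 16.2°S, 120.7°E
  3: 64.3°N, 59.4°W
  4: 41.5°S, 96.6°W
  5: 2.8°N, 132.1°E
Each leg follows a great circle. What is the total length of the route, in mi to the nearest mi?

Leg 1→2: central angle 1.3608 rad, distance 33128.4 mi.
Leg 2→3: central angle 2.3021 rad, distance 56044.3 mi.
Leg 3→4: central angle 1.9160 rad, distance 46644.4 mi.
Leg 4→5: central angle 2.1248 rad, distance 51728.1 mi.
Total: 33128.4 + 56044.3 + 46644.4 + 51728.1 ≈ 187545 mi.

187545 mi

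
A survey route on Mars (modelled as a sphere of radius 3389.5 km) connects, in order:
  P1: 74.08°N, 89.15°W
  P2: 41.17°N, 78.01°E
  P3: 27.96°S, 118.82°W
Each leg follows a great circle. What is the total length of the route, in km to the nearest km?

13331 km

Leg P1→P2: central angle 1.1244 rad, distance 3811.1 km.
Leg P2→P3: central angle 2.8086 rad, distance 9519.7 km.
Total: 3811.1 + 9519.7 ≈ 13331 km.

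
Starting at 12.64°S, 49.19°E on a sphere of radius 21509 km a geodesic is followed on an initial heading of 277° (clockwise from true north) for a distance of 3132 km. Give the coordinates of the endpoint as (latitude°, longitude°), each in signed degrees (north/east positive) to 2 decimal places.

Angular distance δ = d/R = 3132/21509 = 0.14561 rad; initial bearing θ = 4.8346 rad.
sin φ₂ = sin φ₁ cos δ + cos φ₁ sin δ cos θ = (-0.2188)(0.9894) + (0.9758)(0.1451)(0.1219) = -0.1993, so φ₂ = -11.49°.
Δλ = atan2(sin θ sin δ cos φ₁, cos δ − sin φ₁ sin φ₂) = atan2(-0.1405, 0.9458) = -8.451°.
λ₂ = 49.190° − 8.451° = 40.74°.

-11.49°, 40.74°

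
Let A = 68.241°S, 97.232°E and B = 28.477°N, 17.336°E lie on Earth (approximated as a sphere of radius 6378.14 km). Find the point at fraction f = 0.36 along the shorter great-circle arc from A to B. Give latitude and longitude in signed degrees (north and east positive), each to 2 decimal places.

Central angle δ = 1.9667 rad. Interpolating on the sphere with fraction f = 0.36:
P = [sin((1−f)δ)·A + sin(fδ)·B] / sin δ = 1.0315·A + 0.7049·B in Cartesian coordinates,
giving P = (0.5433, 0.5640, -0.6219), i.e. latitude -38.46°, longitude 46.07°.

-38.46°, 46.07°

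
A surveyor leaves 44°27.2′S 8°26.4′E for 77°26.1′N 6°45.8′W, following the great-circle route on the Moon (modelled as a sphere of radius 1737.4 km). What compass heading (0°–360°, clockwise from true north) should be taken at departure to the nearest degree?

356°

Δλ = -15.203° = -0.2653 rad.
y = sin Δλ · cos φ₂ = (-0.2622)(0.2175) = -0.0571
x = cos φ₁ sin φ₂ − sin φ₁ cos φ₂ cos Δλ = (0.7138)(0.9760) − (-0.7003)(0.2175)(0.9650) = 0.8437
θ = atan2(y, x) = -3.87°; adding 360° gives 356°.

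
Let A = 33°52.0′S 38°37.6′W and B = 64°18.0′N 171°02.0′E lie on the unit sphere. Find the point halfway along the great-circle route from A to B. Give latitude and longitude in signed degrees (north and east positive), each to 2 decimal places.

Central angle δ = 2.5236 rad. Interpolating on the sphere with fraction f = 0.5:
P = [sin((1−f)δ)·A + sin(fδ)·B] / sin δ = 1.6442·A + 1.6442·B in Cartesian coordinates,
giving P = (0.3623, -0.7411, 0.5653), i.e. latitude 34.42°, longitude -63.95°.

34.42°, -63.95°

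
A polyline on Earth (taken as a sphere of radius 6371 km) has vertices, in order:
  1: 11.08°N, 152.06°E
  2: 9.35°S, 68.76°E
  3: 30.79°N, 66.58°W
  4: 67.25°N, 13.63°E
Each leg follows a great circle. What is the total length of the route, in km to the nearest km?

Leg 1→2: central angle 1.4890 rad, distance 9486.1 km.
Leg 2→3: central angle 2.3269 rad, distance 14824.6 km.
Leg 3→4: central angle 1.0139 rad, distance 6459.5 km.
Total: 9486.1 + 14824.6 + 6459.5 ≈ 30770 km.

30770 km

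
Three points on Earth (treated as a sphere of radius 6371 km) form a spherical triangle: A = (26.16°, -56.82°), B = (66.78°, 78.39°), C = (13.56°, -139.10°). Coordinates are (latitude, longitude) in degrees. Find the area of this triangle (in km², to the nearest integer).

51891400 km²

Side lengths (central angles): a = 1.6596, b = 1.3484, c = 1.4162 rad; semiperimeter s = 2.2120.
By l'Huilier's theorem, tan(E/4) = √[tan(s/2) tan((s−a)/2) tan((s−b)/2) tan((s−c)/2)], giving spherical excess E = 1.2784 rad.
Area = E·R² = 1.2784 × (6371)² ≈ 51891400 km².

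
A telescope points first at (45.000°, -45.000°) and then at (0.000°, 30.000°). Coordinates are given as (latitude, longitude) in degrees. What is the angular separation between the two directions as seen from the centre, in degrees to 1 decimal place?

79.5°

In radians: φ₁ = 0.7854, φ₂ = 0.0000, Δλ = 75.000° = 1.3090 rad.
Haversine: a = sin²(Δφ/2) + cos φ₁ cos φ₂ sin²(Δλ/2) = 0.1464 + (0.7071)(1.0000)(0.3706) = 0.40849.
Central angle c = 2·arcsin(√a) = 1.38675 rad.
So the angular separation is 79.5°.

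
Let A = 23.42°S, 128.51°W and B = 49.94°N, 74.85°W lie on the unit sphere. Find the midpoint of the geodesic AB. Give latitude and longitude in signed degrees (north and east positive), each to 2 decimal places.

Central angle δ = 1.5250 rad. Interpolating on the sphere with fraction f = 0.5:
P = [sin((1−f)δ)·A + sin(fδ)·B] / sin δ = 0.6915·A + 0.6915·B in Cartesian coordinates,
giving P = (-0.2788, -0.9261, 0.2544), i.e. latitude 14.74°, longitude -106.75°.

14.74°, -106.75°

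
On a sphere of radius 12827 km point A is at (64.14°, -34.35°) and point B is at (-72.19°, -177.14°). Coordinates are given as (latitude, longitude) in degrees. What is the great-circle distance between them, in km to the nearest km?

In radians: φ₁ = 1.1195, φ₂ = -1.2600, Δλ = -142.790° = -2.4922 rad.
Haversine: a = sin²(Δφ/2) + cos φ₁ cos φ₂ sin²(Δλ/2) = 0.8617 + (0.4362)(0.3059)(0.8982) = 0.98149.
Central angle c = 2·arcsin(√a) = 2.86867 rad.
Distance = R·c = 12827 × 2.8687 ≈ 36796 km.

36796 km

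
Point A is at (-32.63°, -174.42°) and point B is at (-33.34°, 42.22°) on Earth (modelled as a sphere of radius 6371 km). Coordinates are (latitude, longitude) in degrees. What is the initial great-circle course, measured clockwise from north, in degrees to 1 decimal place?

211.2°

Δλ = -143.360° = -2.5021 rad.
y = sin Δλ · cos φ₂ = (-0.5968)(0.8354) = -0.4986
x = cos φ₁ sin φ₂ − sin φ₁ cos φ₂ cos Δλ = (0.8422)(-0.5496) − (-0.5392)(0.8354)(-0.8024) = -0.8243
θ = atan2(y, x) = -148.83°; adding 360° gives 211.2°.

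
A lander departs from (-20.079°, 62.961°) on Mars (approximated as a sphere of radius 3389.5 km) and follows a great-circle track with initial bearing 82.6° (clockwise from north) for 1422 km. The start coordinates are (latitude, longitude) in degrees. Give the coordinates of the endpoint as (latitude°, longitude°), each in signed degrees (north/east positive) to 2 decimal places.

Angular distance δ = d/R = 1422/3389.5 = 0.41953 rad; initial bearing θ = 1.4416 rad.
sin φ₂ = sin φ₁ cos δ + cos φ₁ sin δ cos θ = (-0.3433)(0.9133) + (0.9392)(0.4073)(0.1288) = -0.2643, so φ₂ = -15.32°.
Δλ = atan2(sin θ sin δ cos φ₁, cos δ − sin φ₁ sin φ₂) = atan2(0.3794, 0.8226) = 24.761°.
λ₂ = 62.961° + 24.761° = 87.72°.

-15.32°, 87.72°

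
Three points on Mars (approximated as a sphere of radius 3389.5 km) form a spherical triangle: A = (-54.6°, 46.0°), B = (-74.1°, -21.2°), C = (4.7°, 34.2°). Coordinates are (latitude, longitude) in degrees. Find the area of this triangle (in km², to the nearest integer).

2915563 km²

Side lengths (central angles): a = 1.4945, b = 1.0491, c = 0.5634 rad; semiperimeter s = 1.5535.
By l'Huilier's theorem, tan(E/4) = √[tan(s/2) tan((s−a)/2) tan((s−b)/2) tan((s−c)/2)], giving spherical excess E = 0.2538 rad.
Area = E·R² = 0.2538 × (3389.5)² ≈ 2915563 km².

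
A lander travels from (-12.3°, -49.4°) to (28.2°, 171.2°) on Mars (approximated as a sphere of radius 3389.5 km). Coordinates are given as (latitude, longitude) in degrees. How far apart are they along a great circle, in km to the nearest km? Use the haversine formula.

In radians: φ₁ = -0.2147, φ₂ = 0.4922, Δλ = -139.400° = -2.4330 rad.
Haversine: a = sin²(Δφ/2) + cos φ₁ cos φ₂ sin²(Δλ/2) = 0.1198 + (0.9770)(0.8813)(0.8796) = 0.87723.
Central angle c = 2·arcsin(√a) = 2.42562 rad.
Distance = R·c = 3389.5 × 2.4256 ≈ 8222 km.

8222 km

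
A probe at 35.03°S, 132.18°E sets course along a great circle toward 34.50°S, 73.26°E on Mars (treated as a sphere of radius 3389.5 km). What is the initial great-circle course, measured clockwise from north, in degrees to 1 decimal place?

Δλ = -58.920° = -1.0283 rad.
y = sin Δλ · cos φ₂ = (-0.8564)(0.8241) = -0.7058
x = cos φ₁ sin φ₂ − sin φ₁ cos φ₂ cos Δλ = (0.8189)(-0.5664) − (-0.5740)(0.8241)(0.5162) = -0.2196
θ = atan2(y, x) = -107.28°; adding 360° gives 252.7°.

252.7°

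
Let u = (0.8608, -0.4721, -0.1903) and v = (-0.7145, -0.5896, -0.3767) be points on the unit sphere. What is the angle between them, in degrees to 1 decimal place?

u·v = -0.2650; |u| = 1.0000, |v| = 1.0000.
cos θ = (u·v)/(|u||v|) = -0.2650, so θ = 105.4°.

105.4°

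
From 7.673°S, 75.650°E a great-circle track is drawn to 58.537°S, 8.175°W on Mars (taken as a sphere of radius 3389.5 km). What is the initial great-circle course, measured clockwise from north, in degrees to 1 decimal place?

211.8°

Δλ = -83.825° = -1.4630 rad.
y = sin Δλ · cos φ₂ = (-0.9942)(0.5219) = -0.5189
x = cos φ₁ sin φ₂ − sin φ₁ cos φ₂ cos Δλ = (0.9910)(-0.8530) − (-0.1335)(0.5219)(0.1076) = -0.8378
θ = atan2(y, x) = -148.23°; adding 360° gives 211.8°.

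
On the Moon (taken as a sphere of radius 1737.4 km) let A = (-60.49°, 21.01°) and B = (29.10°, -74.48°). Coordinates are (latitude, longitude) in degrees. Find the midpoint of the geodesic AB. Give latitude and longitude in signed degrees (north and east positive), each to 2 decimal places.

The central angle between A and B is δ = 2.0538 rad.
With f = 0.5, the slerp weights are sin((1−f)δ)/sin δ = 0.9662 and sin(fδ)/sin δ = 0.9662.
Weighted sum of the unit vectors: (0.9662)·(0.4598,0.1766,-0.8703) + (0.9662)·(0.2338,-0.8419,0.4863) = (0.6702, -0.6428, -0.3710).
Converting back: φ = atan2(z, √(x²+y²)) = -21.77°, λ = atan2(y, x) = -43.81°.

-21.77°, -43.81°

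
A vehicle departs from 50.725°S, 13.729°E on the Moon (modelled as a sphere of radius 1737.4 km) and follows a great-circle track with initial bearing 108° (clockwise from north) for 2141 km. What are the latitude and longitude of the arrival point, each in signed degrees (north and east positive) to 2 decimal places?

-26.20°, 104.71°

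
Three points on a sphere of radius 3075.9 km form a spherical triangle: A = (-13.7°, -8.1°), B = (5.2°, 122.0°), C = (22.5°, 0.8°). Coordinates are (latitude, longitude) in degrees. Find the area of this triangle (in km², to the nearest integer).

Side lengths (central angles): a = 2.0286, b = 0.6499, c = 2.2714 rad; semiperimeter s = 2.4749.
By l'Huilier's theorem, tan(E/4) = √[tan(s/2) tan((s−a)/2) tan((s−b)/2) tan((s−c)/2)], giving spherical excess E = 1.1445 rad.
Area = E·R² = 1.1445 × (3075.9)² ≈ 10828141 km².

10828141 km²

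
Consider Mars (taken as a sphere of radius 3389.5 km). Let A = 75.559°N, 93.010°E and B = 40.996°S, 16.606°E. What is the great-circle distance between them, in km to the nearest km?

7468 km

Let φ₁ = 1.3188 rad, φ₂ = -0.7155 rad, and Δλ = -1.3335 rad.
cos c = sin φ₁ sin φ₂ + cos φ₁ cos φ₂ cos Δλ = (0.9684)(-0.6560) + (0.2494)(0.7548)(0.2351) = -0.59103,
so c = arccos(-0.59103) = 2.20314 rad.
Distance = R·c = 3389.5 × 2.2031 ≈ 7468 km.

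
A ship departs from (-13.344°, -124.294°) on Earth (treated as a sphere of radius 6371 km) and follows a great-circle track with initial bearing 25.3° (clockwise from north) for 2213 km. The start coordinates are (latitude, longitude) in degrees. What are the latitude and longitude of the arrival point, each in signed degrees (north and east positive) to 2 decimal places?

Angular distance δ = d/R = 2213/6371 = 0.34736 rad; initial bearing θ = 0.4416 rad.
sin φ₂ = sin φ₁ cos δ + cos φ₁ sin δ cos θ = (-0.2308)(0.9403) + (0.9730)(0.3404)(0.9041) = 0.0824, so φ₂ = 4.73°.
Δλ = atan2(sin θ sin δ cos φ₁, cos δ − sin φ₁ sin φ₂) = atan2(0.1416, 0.9593) = 8.394°.
λ₂ = -124.294° + 8.394° = -115.90°.

4.73°, -115.90°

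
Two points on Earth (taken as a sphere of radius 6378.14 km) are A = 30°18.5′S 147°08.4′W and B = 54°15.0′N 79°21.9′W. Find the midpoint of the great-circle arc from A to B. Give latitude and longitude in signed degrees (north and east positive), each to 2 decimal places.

14.21°, -120.63°

Central angle δ = 1.7914 rad. Interpolating on the sphere with fraction f = 0.5:
P = [sin((1−f)δ)·A + sin(fδ)·B] / sin δ = 0.8000·A + 0.8000·B in Cartesian coordinates,
giving P = (-0.4939, -0.8341, 0.2455), i.e. latitude 14.21°, longitude -120.63°.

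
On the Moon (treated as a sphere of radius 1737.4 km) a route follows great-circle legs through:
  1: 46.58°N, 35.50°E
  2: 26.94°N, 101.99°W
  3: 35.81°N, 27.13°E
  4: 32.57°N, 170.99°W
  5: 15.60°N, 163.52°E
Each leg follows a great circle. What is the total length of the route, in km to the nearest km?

Leg 1→2: central angle 1.6937 rad, distance 2942.7 km.
Leg 2→3: central angle 1.7630 rad, distance 3063.1 km.
Leg 3→4: central angle 1.9119 rad, distance 3321.8 km.
Leg 4→5: central angle 0.5003 rad, distance 869.2 km.
Total: 2942.7 + 3063.1 + 3321.8 + 869.2 ≈ 10197 km.

10197 km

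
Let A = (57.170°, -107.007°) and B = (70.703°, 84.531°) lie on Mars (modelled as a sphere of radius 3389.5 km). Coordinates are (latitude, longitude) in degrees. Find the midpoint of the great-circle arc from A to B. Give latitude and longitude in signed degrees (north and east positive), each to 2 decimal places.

82.71°, -123.85°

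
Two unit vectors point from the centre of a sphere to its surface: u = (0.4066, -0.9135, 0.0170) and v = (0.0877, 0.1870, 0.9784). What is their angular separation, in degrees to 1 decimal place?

u·v = -0.1185; |u| = 1.0000, |v| = 1.0000.
cos θ = (u·v)/(|u||v|) = -0.1185, so θ = 96.8°.

96.8°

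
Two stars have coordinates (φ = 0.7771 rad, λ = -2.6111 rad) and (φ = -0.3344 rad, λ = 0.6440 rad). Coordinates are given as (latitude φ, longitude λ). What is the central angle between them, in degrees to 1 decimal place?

With latitudes φ₁ = 44.525°, φ₂ = -19.160° and longitude difference Δλ = -173.497°:
cos c = sin φ₁ sin φ₂ + cos φ₁ cos φ₂ cos Δλ = (0.7012)(-0.3282) + (0.7130)(0.9446)(-0.9936) = -0.89926,
so c = arccos(-0.89926) = 2.68888 rad.
So the angular separation is 154.1°.

154.1°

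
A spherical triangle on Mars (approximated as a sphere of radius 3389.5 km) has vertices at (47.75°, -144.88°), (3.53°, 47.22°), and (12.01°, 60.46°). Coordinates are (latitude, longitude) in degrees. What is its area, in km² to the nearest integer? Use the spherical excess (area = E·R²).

Side lengths (central angles): a = 0.2724, b = 2.0268, c = 2.2276 rad; semiperimeter s = 2.2634.
By l'Huilier's theorem, tan(E/4) = √[tan(s/2) tan((s−a)/2) tan((s−b)/2) tan((s−c)/2)], giving spherical excess E = 0.3336 rad.
Area = E·R² = 0.3336 × (3389.5)² ≈ 3832378 km².

3832378 km²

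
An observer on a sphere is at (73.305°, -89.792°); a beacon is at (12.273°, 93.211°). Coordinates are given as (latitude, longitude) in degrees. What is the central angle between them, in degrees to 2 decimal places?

In radians: φ₁ = 1.2794, φ₂ = 0.2142, Δλ = -176.997° = -3.0892 rad.
Haversine: a = sin²(Δφ/2) + cos φ₁ cos φ₂ sin²(Δλ/2) = 0.2578 + (0.2873)(0.9771)(0.9993) = 0.53836.
Central angle c = 2·arcsin(√a) = 1.64759 rad.
So the angular separation is 94.40°.

94.40°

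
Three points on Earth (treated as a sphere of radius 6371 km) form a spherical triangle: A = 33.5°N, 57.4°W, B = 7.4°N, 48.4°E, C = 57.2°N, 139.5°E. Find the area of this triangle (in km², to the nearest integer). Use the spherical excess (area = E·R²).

64031396 km²

Side lengths (central angles): a = 1.4727, b = 1.5391, c = 1.7255 rad; semiperimeter s = 2.3686.
By l'Huilier's theorem, tan(E/4) = √[tan(s/2) tan((s−a)/2) tan((s−b)/2) tan((s−c)/2)], giving spherical excess E = 1.5775 rad.
Area = E·R² = 1.5775 × (6371)² ≈ 64031396 km².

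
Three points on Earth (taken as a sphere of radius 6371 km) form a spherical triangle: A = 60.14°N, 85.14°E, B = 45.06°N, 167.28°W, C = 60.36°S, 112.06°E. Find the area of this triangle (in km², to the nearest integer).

82464357 km²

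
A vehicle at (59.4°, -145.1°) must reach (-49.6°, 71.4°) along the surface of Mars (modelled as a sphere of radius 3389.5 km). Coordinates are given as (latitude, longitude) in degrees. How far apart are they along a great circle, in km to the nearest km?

9289 km

Let φ₁ = 1.0367 rad, φ₂ = -0.8657 rad, and Δλ = -2.5045 rad.
cos c = sin φ₁ sin φ₂ + cos φ₁ cos φ₂ cos Δλ = (0.8607)(-0.7615) + (0.5090)(0.6481)(-0.8039) = -0.92070,
so c = arccos(-0.92070) = 2.74066 rad.
Distance = R·c = 3389.5 × 2.7407 ≈ 9289 km.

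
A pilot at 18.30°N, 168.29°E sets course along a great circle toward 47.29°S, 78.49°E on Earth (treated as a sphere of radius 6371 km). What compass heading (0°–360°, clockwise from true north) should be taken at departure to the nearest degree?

With φ₁ = 0.3194, φ₂ = -0.8254, Δλ = -1.5673 rad, the forward-azimuth formula gives
θ = atan2( sin Δλ cos φ₂ , cos φ₁ sin φ₂ − sin φ₁ cos φ₂ cos Δλ ) = atan2(-0.6783, -0.6984) = -135.84°.
Adding 360° brings this into [0°, 360°): 224°.

224°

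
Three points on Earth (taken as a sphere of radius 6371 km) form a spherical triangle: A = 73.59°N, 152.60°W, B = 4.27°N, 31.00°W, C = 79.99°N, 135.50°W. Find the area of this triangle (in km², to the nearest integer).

3096752 km²

Side lengths (central angles): a = 1.5409, b = 0.1297, c = 1.6471 rad; semiperimeter s = 1.6588.
By l'Huilier's theorem, tan(E/4) = √[tan(s/2) tan((s−a)/2) tan((s−b)/2) tan((s−c)/2)], giving spherical excess E = 0.0763 rad.
Area = E·R² = 0.0763 × (6371)² ≈ 3096752 km².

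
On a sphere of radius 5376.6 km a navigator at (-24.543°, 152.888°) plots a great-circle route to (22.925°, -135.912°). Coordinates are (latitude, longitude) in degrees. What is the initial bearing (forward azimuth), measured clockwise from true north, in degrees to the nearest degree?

61°

With φ₁ = -0.4284, φ₂ = 0.4001, Δλ = 1.2427 rad, the forward-azimuth formula gives
θ = atan2( sin Δλ cos φ₂ , cos φ₁ sin φ₂ − sin φ₁ cos φ₂ cos Δλ ) = atan2(0.8719, 0.4776) = 61.29°.
So the initial bearing is 61°.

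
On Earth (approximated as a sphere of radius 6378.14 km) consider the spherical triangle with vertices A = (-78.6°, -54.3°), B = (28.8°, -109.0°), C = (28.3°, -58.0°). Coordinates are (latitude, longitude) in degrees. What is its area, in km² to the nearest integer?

Side lengths (central angles): a = 0.7757, b = 1.8661, c = 1.9521 rad; semiperimeter s = 2.2970.
By l'Huilier's theorem, tan(E/4) = √[tan(s/2) tan((s−a)/2) tan((s−b)/2) tan((s−c)/2)], giving spherical excess E = 1.1072 rad.
Area = E·R² = 1.1072 × (6378.14)² ≈ 45040121 km².

45040121 km²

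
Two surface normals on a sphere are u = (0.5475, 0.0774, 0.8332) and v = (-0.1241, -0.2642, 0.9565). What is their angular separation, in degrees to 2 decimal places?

44.88°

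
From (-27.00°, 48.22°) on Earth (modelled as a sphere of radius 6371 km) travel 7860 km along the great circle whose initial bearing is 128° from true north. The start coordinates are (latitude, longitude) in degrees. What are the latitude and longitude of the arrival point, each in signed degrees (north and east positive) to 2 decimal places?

Angular distance δ = d/R = 7860/6371 = 1.23372 rad; initial bearing θ = 2.2340 rad.
sin φ₂ = sin φ₁ cos δ + cos φ₁ sin δ cos θ = (-0.4540)(0.3307) + (0.8910)(0.9437)(-0.6157) = -0.6678, so φ₂ = -41.90°.
Δλ = atan2(sin θ sin δ cos φ₁, cos δ − sin φ₁ sin φ₂) = atan2(0.6626, 0.0275) = 87.620°.
λ₂ = 48.220° + 87.620° = 135.84°.

-41.90°, 135.84°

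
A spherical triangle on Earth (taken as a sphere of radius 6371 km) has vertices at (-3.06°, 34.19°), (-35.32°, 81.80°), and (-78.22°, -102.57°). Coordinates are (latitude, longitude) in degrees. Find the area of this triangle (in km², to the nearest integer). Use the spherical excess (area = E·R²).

27759894 km²

Side lengths (central angles): a = 1.1594, b = 1.6672, c = 0.9519 rad; semiperimeter s = 1.8892.
By l'Huilier's theorem, tan(E/4) = √[tan(s/2) tan((s−a)/2) tan((s−b)/2) tan((s−c)/2)], giving spherical excess E = 0.6839 rad.
Area = E·R² = 0.6839 × (6371)² ≈ 27759894 km².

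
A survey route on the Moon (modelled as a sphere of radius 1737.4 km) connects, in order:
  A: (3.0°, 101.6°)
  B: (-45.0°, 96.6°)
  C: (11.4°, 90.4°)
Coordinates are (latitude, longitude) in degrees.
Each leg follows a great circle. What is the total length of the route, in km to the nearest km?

Leg A→B: central angle 0.8414 rad, distance 1461.8 km.
Leg B→C: central angle 0.9892 rad, distance 1718.7 km.
Total: 1461.8 + 1718.7 ≈ 3180 km.

3180 km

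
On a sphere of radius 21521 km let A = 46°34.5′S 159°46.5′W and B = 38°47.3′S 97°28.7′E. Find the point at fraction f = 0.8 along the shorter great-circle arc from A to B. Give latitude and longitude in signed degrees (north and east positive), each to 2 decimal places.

Central angle δ = 1.2273 rad. Interpolating on the sphere with fraction f = 0.8:
P = [sin((1−f)δ)·A + sin(fδ)·B] / sin δ = 0.2581·A + 0.8831·B in Cartesian coordinates,
giving P = (-0.2561, 0.6212, -0.7407), i.e. latitude -47.79°, longitude 112.40°.

-47.79°, 112.40°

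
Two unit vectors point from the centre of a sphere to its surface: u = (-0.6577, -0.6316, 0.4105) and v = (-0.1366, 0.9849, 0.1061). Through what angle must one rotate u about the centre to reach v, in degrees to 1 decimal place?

119.3°

u·v = -0.4887; |u| = 1.0000, |v| = 1.0000.
cos θ = (u·v)/(|u||v|) = -0.4887, so θ = 119.3°.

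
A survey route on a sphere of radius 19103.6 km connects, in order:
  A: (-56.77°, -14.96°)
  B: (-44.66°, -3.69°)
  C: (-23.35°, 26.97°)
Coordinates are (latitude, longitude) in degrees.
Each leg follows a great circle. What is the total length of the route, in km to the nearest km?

Leg A→B: central angle 0.2446 rad, distance 4673.0 km.
Leg B→C: central angle 0.5729 rad, distance 10944.2 km.
Total: 4673.0 + 10944.2 ≈ 15617 km.

15617 km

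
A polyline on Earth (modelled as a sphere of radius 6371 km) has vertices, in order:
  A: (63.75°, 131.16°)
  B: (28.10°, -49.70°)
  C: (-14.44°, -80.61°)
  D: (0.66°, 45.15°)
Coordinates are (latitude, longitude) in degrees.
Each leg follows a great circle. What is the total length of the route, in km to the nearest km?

29447 km

Leg A→B: central angle 1.5385 rad, distance 9801.6 km.
Leg B→C: central angle 0.9078 rad, distance 5783.6 km.
Leg C→D: central angle 2.1758 rad, distance 13862.0 km.
Total: 9801.6 + 5783.6 + 13862.0 ≈ 29447 km.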